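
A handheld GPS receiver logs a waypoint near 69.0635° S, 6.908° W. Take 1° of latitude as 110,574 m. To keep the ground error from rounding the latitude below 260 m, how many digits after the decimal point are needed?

3

One degree of latitude covers 110574 m.
With N decimal places the half-ulp bound is 0.5·10⁻ᴺ°, or 0.5·10⁻ᴺ × 110574 m on the ground.
Setting 55287 × 10⁻ᴺ ≤ 260 gives 10ᴺ ≥ 212.6, i.e. N ≥ 2.33.
N = 2 would give 553 m (too coarse); N = 3 gives 55.3 m ≤ 260 m.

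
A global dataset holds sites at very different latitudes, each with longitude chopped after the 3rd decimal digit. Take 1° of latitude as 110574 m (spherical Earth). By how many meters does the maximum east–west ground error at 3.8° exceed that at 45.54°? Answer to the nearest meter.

33 meters

Truncating at 3 decimal places can drop up to a full unit in the last place, so the longitude may be off by as much as 0.001°.
At 3.8°: 0.001° × 110574 × cos 3.8° = 0.001 × 110574 × 0.9978 ≈ 110.33 m.
Error at 45.54° = 0.001° × 110574 × cos 45.54° ≈ 110.57 × 0.7004 = 77.447 m.
Difference: 110.33 − 77.447 = 32.884 m.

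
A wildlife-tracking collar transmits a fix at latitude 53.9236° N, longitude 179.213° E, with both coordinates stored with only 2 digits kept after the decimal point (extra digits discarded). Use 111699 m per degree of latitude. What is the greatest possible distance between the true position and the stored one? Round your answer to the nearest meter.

1296 meters

Truncating at 2 decimal places can drop up to a full unit in the last place, so each coordinate may be off by as much as 0.01°.
Latitude error → 0.01 × 111699 = 1116.99 m along the meridian.
E–W at 53.9236°: 0.01° × 111699 × cos 53.9236° = 0.01 × 111699 × 0.5889 ≈ 657.755 m.
Worst case both components are at the extreme and orthogonal: √(1116.99² + 657.755²) ≈ 1296.27 m.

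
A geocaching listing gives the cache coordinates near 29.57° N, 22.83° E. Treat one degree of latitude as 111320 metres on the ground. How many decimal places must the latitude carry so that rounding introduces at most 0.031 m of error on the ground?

One degree of latitude covers 111320 m.
Rounding to N decimal places gives at most 0.5 × 10⁻ᴺ degrees of error, i.e. 0.5 × 10⁻ᴺ × 111320 m.
Setting 55660 × 10⁻ᴺ ≤ 0.031 gives 10ᴺ ≥ 1.795e+06, i.e. N ≥ 6.25.
So 7 decimal places suffice (0.00557 m); 6 would allow up to 0.0557 m.

7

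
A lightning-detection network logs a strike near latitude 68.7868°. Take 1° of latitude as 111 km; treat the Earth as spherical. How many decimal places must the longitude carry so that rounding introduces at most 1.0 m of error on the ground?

At 68.7868° one degree of longitude covers 111000 × cos 68.7868° ≈ 111000 × 0.3618 ≈ 40164.2 m.
Rounding to N decimal places gives at most 0.5 × 10⁻ᴺ degrees of error, i.e. 0.5 × 10⁻ᴺ × 40164.2 m.
Need 0.5 × 40164.2 × 10⁻ᴺ ≤ 1.0 → 10⁻ᴺ ≤ 4.980e-05, so N ≥ 4.30.
At 4 places the error can reach 2.01 m, but 5 places keeps it to 0.201 m.

5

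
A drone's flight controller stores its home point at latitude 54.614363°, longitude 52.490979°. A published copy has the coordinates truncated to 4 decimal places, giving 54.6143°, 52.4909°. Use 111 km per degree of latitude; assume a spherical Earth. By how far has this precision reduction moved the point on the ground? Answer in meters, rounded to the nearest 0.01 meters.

The latitude changed by +0.000063° and the longitude by +0.000079°.
North–south shift: 0.000063 × 111000 = 6.993 m.
E–W at 54.6143°: 0.000079° × 111000 × cos 54.6143° = 0.000079 × 111000 × 0.5791 ≈ 5.07793 m.
Distance: √(6.993² + 5.07793²) ≈ 8.64219 m.

8.64 meters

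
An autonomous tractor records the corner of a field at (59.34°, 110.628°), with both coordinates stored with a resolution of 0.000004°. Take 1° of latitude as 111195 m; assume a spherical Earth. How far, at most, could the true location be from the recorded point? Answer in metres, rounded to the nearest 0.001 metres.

With a 0.000004° grid the true value lies within half a step, ±0.000004°/2 = ±2e-06°, of the stored one.
N–S: 2e-06° × 111195 m/° = 0.22239 m.
East–west component at 59.34°: 2e-06° × 111195 × cos 59.34° ≈ 2e-06 × 56703.1 ≈ 0.113406 m.
Worst case both components are at the extreme and orthogonal: √(0.22239² + 0.113406²) ≈ 0.249636 m.

0.250 metres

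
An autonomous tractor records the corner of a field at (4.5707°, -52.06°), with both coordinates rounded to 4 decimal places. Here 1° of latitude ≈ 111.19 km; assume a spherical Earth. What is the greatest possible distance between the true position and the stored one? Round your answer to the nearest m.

Rounding to 4 decimal places leaves each coordinate within ±5e-05° of the true value.
N–S: 5e-05° × 111190 m/° = 5.5595 m.
East–west component at 4.5707°: 5e-05° × 111190 × cos 4.5707° ≈ 5e-05 × 110836 ≈ 5.54182 m.
Worst case both components are at the extreme and orthogonal: √(5.5595² + 5.54182²) ≈ 7.84983 m.

8 m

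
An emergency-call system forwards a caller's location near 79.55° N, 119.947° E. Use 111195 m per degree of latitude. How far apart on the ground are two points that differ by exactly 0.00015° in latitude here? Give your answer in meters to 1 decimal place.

Along a meridian 0.00015° is 0.00015 × 111195 = 16.6793 m.

16.7 meters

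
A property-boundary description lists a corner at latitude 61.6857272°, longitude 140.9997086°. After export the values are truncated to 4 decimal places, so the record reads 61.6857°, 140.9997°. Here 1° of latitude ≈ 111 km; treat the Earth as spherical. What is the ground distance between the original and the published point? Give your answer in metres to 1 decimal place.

3.1 metres

Δlat = 61.6857272 − 61.6857 = +0.0000272°; Δlon = 140.9997086 − 140.9997 = +0.0000086°.
N–S: 0.0000272° × 111000 m/° = 3.0192 m.
East–west at this latitude: 0.0000086° × 111000 × cos 61.6857° ≈ 0.0000086 × 52648.2 = 0.452774 m.
Combined displacement = (3.0192² + 0.452774²)^½ ≈ 3.05296 m.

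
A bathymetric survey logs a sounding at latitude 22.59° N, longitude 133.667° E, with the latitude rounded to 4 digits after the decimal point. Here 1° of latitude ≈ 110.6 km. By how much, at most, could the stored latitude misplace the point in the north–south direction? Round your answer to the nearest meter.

Rounding to 4 decimal places leaves the latitude within ±5e-05° of the true value.
North–south distance: 5e-05° × 110600 m/° = 5.53 m.

6 meters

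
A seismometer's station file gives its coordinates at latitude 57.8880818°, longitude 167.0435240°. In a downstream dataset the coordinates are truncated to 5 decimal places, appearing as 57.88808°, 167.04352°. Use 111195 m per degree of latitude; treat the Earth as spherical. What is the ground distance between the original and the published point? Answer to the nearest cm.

The latitude changed by +0.0000018° and the longitude by +0.0000040°.
North–south shift: 0.0000018 × 111195 = 0.200151 m.
East–west at this latitude: 0.0000040° × 111195 × cos 57.8881° ≈ 0.0000040 × 59108.5 = 0.236434 m.
Hypotenuse of the two orthogonal shifts: √(0.200151² + 0.236434²) = 0.309776 m.
That is 0.309776 m = 30.978 cm.

31 cm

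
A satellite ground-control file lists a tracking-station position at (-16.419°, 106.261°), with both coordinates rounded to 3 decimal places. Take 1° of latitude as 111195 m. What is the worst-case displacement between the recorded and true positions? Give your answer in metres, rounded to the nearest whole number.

77 metres

Rounding to 3 decimal places leaves each coordinate within ±0.0005° of the true value.
N–S: 0.0005° × 111195 m/° = 55.5975 m.
Longitude error → 0.0005 × 111195 × cos 16.419° = 0.0005 × 111195 × 0.9592 ≈ 53.3303 m.
The two errors are perpendicular, so the maximum displacement is √(55.5975² + 53.3303²) ≈ 77.0402 m.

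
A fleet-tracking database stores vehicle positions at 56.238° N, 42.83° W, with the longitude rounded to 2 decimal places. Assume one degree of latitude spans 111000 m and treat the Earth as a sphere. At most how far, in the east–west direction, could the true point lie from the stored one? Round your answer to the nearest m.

308 m

Rounding to 2 decimal places leaves the longitude within ±0.005° of the true value.
At latitude 56.238° a degree of longitude spans 111000 m × cos 56.238° = 111000 × 0.5557 ≈ 61687.6 m.
So at most 0.005° × 61687.6 ≈ 308.438 m east–west.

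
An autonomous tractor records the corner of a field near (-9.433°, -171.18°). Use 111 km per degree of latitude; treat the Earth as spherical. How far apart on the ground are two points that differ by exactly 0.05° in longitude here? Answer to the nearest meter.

5475 meters

0.05° of longitude at 9.433° is 0.05 × 111000 × cos 9.433° ≈ 0.05 × 109499 = 5474.95 m.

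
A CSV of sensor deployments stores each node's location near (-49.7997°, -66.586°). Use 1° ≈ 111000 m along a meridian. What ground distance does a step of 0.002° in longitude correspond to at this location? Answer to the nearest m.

At 49.7997° a degree of longitude is 111000 × cos 49.7997° ≈ 71646.2 m, so 0.002° corresponds to 143.292 m.

143 m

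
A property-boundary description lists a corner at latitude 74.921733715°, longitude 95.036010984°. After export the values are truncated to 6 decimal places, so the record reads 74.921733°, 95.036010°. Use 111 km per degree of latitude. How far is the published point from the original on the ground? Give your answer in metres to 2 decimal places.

0.08 metres

Δlat = 74.921733715 − 74.921733 = +0.000000715°; Δlon = 95.036010984 − 95.036010 = +0.000000984°.
N–S: 0.000000715° × 111000 m/° = 0.079365 m.
E–W at 74.9217°: 0.000000984° × 111000 × cos 74.9217° = 0.000000984 × 111000 × 0.2601 ≈ 0.0284133 m.
Hypotenuse of the two orthogonal shifts: √(0.079365² + 0.0284133²) = 0.0842978 m.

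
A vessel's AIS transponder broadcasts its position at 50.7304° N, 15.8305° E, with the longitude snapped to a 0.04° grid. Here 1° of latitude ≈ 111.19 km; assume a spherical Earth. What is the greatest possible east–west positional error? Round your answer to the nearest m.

1408 m

With a 0.04° grid the true value lies within half a step, ±0.04°/2 = ±0.02°, of the stored one.
Parallels shrink by cos φ, so at 50.7304° a degree of longitude is 111190 × 0.6330 ≈ 70380 m.
So at most 0.02° × 70380 ≈ 1407.6 m east–west.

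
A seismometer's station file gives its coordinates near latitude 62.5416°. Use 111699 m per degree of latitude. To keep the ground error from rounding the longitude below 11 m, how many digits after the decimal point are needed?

At 62.5416° one degree of longitude covers 111699 × cos 62.5416° ≈ 111699 × 0.4611 ≈ 51504.9 m.
With N decimal places the half-ulp bound is 0.5·10⁻ᴺ°, or 0.5·10⁻ᴺ × 51504.9 m on the ground.
Need 0.5 × 51504.9 × 10⁻ᴺ ≤ 11 → 10⁻ᴺ ≤ 4.271e-04, so N ≥ 3.37.
So 4 decimal places suffice (2.58 m); 3 would allow up to 25.8 m.

4 decimal places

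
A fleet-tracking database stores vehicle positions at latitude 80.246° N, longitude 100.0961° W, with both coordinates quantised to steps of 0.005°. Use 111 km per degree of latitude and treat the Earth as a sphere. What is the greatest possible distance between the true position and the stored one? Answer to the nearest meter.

281 meters

With a 0.005° grid the true value lies within half a step, ±0.005°/2 = ±0.0025°, of the stored one.
Latitude error → 0.0025 × 111000 = 277.5 m along the meridian.
East–west component at 80.246°: 0.0025° × 111000 × cos 80.246° ≈ 0.0025 × 18805.4 ≈ 47.0136 m.
Combining orthogonally: (277.5² + 47.0136²)^½ ≈ 281.454 m.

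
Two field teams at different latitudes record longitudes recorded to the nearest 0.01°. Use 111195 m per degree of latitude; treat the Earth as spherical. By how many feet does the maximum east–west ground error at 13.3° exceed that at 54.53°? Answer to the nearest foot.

717 feet

Rounding to 2 decimal places leaves the longitude within ±0.005° of the true value.
At 13.3°: 0.005° × 111195 × cos 13.3° = 0.005 × 111195 × 0.9732 ≈ 541.06 m.
At 54.53°: 0.005° × 111195 × cos 54.53° = 0.005 × 111195 × 0.5803 ≈ 322.62 m.
So the lower-latitude error exceeds the higher by 541.06 − 322.62 = 218.44 m.
In feet: 218.444 m ÷ 0.3048 ≈ 716.68 ft.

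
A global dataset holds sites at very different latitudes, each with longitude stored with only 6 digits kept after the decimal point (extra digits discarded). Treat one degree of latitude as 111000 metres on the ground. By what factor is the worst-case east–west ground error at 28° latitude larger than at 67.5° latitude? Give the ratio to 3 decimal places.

Truncating at 6 decimal places can drop up to a full unit in the last place, so the longitude may be off by as much as 1e-06°.
Error at 28° = 1e-06° × 111000 × cos 28° ≈ 0.111 × 0.8829 = 0.098007 m.
Error at 67.5° = 1e-06° × 111000 × cos 67.5° ≈ 0.111 × 0.3827 = 0.042478 m.
The ratio reduces to cos 28° / cos 67.5° = 0.8829/0.3827 ≈ 2.3073.

2.307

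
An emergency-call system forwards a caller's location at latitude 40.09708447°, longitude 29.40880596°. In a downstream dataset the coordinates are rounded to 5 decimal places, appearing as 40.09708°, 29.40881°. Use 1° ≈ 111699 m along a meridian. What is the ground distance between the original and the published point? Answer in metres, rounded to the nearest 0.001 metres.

Δlat = 40.09708447 − 40.09708 = +0.00000447°; Δlon = 29.40880596 − 29.40881 = -0.00000404°.
North–south shift: 0.00000447 × 111699 = 0.499295 m.
East–west at this latitude: -0.00000404° × 111699 × cos 40.0971° ≈ -0.00000404 × 85444.6 = -0.345196 m.
Combined displacement = (0.499295² + 0.345196²)^½ ≈ 0.607005 m.

0.607 metres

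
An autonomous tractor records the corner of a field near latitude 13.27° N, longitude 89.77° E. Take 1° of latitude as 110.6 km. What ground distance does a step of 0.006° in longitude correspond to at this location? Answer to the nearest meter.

0.006° of longitude at 13.27° is 0.006 × 110600 × cos 13.27° ≈ 0.006 × 107647 = 645.881 m.

646 meters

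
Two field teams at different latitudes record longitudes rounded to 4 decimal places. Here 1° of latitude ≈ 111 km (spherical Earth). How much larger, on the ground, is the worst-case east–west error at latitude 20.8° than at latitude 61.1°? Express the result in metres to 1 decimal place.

2.5 metres

Rounding to 4 decimal places leaves the longitude within ±5e-05° of the true value.
At 20.8°: 5e-05° × 111000 × cos 20.8° = 5e-05 × 111000 × 0.9348 ≈ 5.1883 m.
Error at 61.1° = 5e-05° × 111000 × cos 61.1° ≈ 5.55 × 0.4833 = 2.6822 m.
Difference: 5.1883 − 2.6822 = 2.5061 m.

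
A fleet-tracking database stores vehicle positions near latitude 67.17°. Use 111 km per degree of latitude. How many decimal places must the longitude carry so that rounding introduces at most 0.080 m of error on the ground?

6 decimal places

At 67.17° one degree of longitude covers 111000 × cos 67.17° ≈ 111000 × 0.3880 ≈ 43067.8 m.
With N decimal places the half-ulp bound is 0.5·10⁻ᴺ°, or 0.5·10⁻ᴺ × 43067.8 m on the ground.
Setting 21533.9 × 10⁻ᴺ ≤ 0.080 gives 10ᴺ ≥ 2.692e+05, i.e. N ≥ 5.43.
N = 5 would give 0.215 m (too coarse); N = 6 gives 0.0215 m ≤ 0.080 m.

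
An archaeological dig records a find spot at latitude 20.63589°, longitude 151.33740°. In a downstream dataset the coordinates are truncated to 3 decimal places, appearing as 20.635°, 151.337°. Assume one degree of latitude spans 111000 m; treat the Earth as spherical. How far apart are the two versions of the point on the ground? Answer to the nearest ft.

Δlat = 20.63589 − 20.635 = +0.00089°; Δlon = 151.33740 − 151.337 = +0.00040°.
N–S: 0.00089° × 111000 m/° = 98.79 m.
E–W at 20.635°: 0.00040° × 111000 × cos 20.635° = 0.00040 × 111000 × 0.9358 ≈ 41.5515 m.
Distance: √(98.79² + 41.5515²) ≈ 107.173 m.
In feet: 107.173 m ÷ 0.3048 ≈ 351.62 ft.

352 ft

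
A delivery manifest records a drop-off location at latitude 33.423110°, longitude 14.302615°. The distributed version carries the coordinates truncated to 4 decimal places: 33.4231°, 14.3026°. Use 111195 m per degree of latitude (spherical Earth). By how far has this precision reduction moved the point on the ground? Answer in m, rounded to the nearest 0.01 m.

Δlat = 33.423110 − 33.4231 = +0.000010°; Δlon = 14.302615 − 14.3026 = +0.000015°.
North–south shift: 0.000010 × 111195 = 1.11195 m.
E–W at 33.4231°: 0.000015° × 111195 × cos 33.4231° = 0.000015 × 111195 × 0.8346 ≈ 1.39209 m.
Distance: √(1.11195² + 1.39209²) ≈ 1.78167 m.

1.78 m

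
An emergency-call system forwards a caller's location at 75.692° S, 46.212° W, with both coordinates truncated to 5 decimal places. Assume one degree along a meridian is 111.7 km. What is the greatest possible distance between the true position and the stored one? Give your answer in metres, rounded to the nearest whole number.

1 metres

Truncating at 5 decimal places can drop up to a full unit in the last place, so each coordinate may be off by as much as 1e-05°.
Latitude error → 1e-05 × 111700 = 1.117 m along the meridian.
East–west component at 75.692°: 1e-05° × 111700 × cos 75.692° ≈ 1e-05 × 27604.9 ≈ 0.276049 m.
The two errors are perpendicular, so the maximum displacement is √(1.117² + 0.276049²) ≈ 1.15061 m.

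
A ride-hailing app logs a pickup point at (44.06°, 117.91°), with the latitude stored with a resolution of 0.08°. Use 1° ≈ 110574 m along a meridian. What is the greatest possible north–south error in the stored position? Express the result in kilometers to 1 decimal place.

With a 0.08° grid the true value lies within half a step, ±0.08°/2 = ±0.04°, of the stored one.
North–south distance: 0.04° × 110574 m/° = 4422.96 m.
That is 4422.96 m = 4.423 km.

4.4 kilometers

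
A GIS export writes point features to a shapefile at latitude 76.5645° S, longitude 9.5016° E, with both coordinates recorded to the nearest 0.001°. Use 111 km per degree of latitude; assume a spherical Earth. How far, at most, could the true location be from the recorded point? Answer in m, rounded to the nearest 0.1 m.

57.0 m

Rounding to 3 decimal places leaves each coordinate within ±0.0005° of the true value.
N–S: 0.0005° × 111000 m/° = 55.5 m.
E–W at 76.5645°: 0.0005° × 111000 × cos 76.5645° = 0.0005 × 111000 × 0.2324 ≈ 12.8955 m.
Worst case both components are at the extreme and orthogonal: √(55.5² + 12.8955²) ≈ 56.9784 m.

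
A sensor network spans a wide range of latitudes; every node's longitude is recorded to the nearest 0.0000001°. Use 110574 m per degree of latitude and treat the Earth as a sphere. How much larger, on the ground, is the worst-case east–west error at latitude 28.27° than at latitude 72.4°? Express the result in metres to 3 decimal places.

0.003 metres

Rounding to 7 decimal places leaves the longitude within ±5e-08° of the true value.
At 28.27°: 5e-08° × 110574 × cos 28.27° = 5e-08 × 110574 × 0.8807 ≈ 0.0048693 m.
Error at 72.4° = 5e-08° × 110574 × cos 72.4° ≈ 0.0055287 × 0.3024 = 0.0016717 m.
So the lower-latitude error exceeds the higher by 0.0048693 − 0.0016717 = 0.0031976 m.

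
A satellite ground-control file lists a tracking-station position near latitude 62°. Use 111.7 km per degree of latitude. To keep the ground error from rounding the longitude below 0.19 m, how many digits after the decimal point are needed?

6

At 62° one degree of longitude covers 111700 × cos 62° ≈ 111700 × 0.4695 ≈ 52440 m.
With N decimal places the half-ulp bound is 0.5·10⁻ᴺ°, or 0.5·10⁻ᴺ × 52440 m on the ground.
Need 0.5 × 52440 × 10⁻ᴺ ≤ 0.19 → 10⁻ᴺ ≤ 7.246e-06, so N ≥ 5.14.
N = 5 would give 0.262 m (too coarse); N = 6 gives 0.0262 m ≤ 0.19 m.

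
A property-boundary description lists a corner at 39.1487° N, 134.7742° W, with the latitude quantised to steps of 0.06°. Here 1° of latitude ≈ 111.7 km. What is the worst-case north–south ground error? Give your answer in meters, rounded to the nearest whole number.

With a 0.06° grid the true value lies within half a step, ±0.06°/2 = ±0.03°, of the stored one.
So the N–S error is at most 0.03 × 111700 = 3351 m.

3351 meters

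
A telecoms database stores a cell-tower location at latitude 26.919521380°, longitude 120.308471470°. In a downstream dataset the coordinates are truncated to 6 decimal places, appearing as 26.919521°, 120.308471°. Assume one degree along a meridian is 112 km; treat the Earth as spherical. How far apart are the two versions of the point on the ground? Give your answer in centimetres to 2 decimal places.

Δlat = 26.919521380 − 26.919521 = +0.000000380°; Δlon = 120.308471470 − 120.308471 = +0.000000470°.
N–S: 0.000000380° × 112000 m/° = 0.04256 m.
East–west at this latitude: 0.000000470° × 112000 × cos 26.9195° ≈ 0.000000470 × 99864.1 = 0.0469361 m.
Combined displacement = (0.04256² + 0.0469361²)^½ ≈ 0.0633589 m.
That is 0.0633589 m = 6.3359 cm.

6.34 centimetres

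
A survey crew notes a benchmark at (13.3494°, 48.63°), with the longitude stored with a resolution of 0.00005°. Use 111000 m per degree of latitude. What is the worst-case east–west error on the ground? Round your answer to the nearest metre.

3 metres

With a 0.00005° grid the true value lies within half a step, ±0.00005°/2 = ±2.5e-05°, of the stored one.
At latitude 13.3494° a degree of longitude spans 111000 m × cos 13.3494° = 111000 × 0.9730 ≈ 108001 m.
East–west error: 2.5e-05° × 108001 m/° ≈ 2.70002 m.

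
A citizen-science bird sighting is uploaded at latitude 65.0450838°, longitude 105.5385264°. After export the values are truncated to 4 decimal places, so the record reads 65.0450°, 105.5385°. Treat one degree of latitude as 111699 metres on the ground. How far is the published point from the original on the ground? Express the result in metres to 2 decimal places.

Δlat = 65.0450838 − 65.0450 = +0.0000838°; Δlon = 105.5385264 − 105.5385 = +0.0000264°.
North–south shift: 0.0000838 × 111699 = 9.36038 m.
East–west at this latitude: 0.0000264° × 111699 × cos 65.045° ≈ 0.0000264 × 47126.5 = 1.24414 m.
Hypotenuse of the two orthogonal shifts: √(9.36038² + 1.24414²) = 9.4427 m.

9.44 metres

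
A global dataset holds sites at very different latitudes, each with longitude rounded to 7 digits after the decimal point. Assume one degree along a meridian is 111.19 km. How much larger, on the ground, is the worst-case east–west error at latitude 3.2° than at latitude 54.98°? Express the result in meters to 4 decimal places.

0.0024 meters

Rounding to 7 decimal places leaves the longitude within ±5e-08° of the true value.
Error at 3.2° = 5e-08° × 111190 × cos 3.2° ≈ 0.0055595 × 0.9984 = 0.0055508 m.
At 54.98°: 5e-08° × 111190 × cos 54.98° = 5e-08 × 111190 × 0.5739 ≈ 0.0031904 m.
Difference: 0.0055508 − 0.0031904 = 0.0023604 m.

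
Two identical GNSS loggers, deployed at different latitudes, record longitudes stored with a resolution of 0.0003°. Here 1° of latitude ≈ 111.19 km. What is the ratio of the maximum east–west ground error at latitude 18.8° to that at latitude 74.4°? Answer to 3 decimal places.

With a 0.0003° grid the true value lies within half a step, ±0.0003°/2 = ±0.00015°, of the stored one.
Error at 18.8° = 0.00015° × 111190 × cos 18.8° ≈ 16.679 × 0.9466 = 15.789 m.
Error at 74.4° = 0.00015° × 111190 × cos 74.4° ≈ 16.679 × 0.2689 = 4.4852 m.
The ratio reduces to cos 18.8° / cos 74.4° = 0.9466/0.2689 ≈ 3.5202.

3.520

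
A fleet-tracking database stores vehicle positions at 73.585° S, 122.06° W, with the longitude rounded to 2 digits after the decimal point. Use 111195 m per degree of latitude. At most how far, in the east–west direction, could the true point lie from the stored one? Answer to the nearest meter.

157 meters

Rounding to 2 decimal places leaves the longitude within ±0.005° of the true value.
Parallels shrink by cos φ, so at 73.585° a degree of longitude is 111195 × 0.2826 ≈ 31422.9 m.
East–west error: 0.005° × 31422.9 m/° ≈ 157.114 m.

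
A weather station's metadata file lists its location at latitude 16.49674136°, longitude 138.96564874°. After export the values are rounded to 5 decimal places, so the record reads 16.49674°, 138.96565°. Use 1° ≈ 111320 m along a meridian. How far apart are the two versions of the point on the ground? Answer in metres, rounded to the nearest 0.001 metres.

The latitude changed by +0.00000136° and the longitude by -0.00000126°.
North–south shift: 0.00000136 × 111320 = 0.151395 m.
East–west at this latitude: -0.00000126° × 111320 × cos 16.4967° ≈ -0.00000126 × 106738 = -0.134489 m.
Hypotenuse of the two orthogonal shifts: √(0.151395² + 0.134489²) = 0.202504 m.

0.203 metres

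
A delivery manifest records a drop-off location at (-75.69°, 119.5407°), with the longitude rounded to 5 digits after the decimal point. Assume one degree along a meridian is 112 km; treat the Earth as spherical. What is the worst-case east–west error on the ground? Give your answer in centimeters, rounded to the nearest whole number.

Rounding to 5 decimal places leaves the longitude within ±5e-06° of the true value.
Parallels shrink by cos φ, so at 75.69° a degree of longitude is 112000 × 0.2472 ≈ 27682.8 m.
Maximum E–W displacement: 5e-06 × 27682.8 = 0.138414 m.
That is 0.138414 m = 13.841 cm.

14 centimeters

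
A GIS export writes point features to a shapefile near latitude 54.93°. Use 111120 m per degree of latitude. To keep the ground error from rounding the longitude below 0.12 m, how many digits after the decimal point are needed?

6

At 54.93° one degree of longitude covers 111120 × cos 54.93° ≈ 111120 × 0.5746 ≈ 63847 m.
With N decimal places the half-ulp bound is 0.5·10⁻ᴺ°, or 0.5·10⁻ᴺ × 63847 m on the ground.
Need 0.5 × 63847 × 10⁻ᴺ ≤ 0.12 → 10⁻ᴺ ≤ 3.759e-06, so N ≥ 5.42.
At 5 places the error can reach 0.319 m, but 6 places keeps it to 0.0319 m.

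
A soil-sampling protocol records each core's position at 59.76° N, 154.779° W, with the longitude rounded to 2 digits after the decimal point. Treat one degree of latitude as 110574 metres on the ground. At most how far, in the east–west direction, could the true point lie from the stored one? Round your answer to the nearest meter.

278 meters

Rounding to 2 decimal places leaves the longitude within ±0.005° of the true value.
At latitude 59.76° a degree of longitude spans 110574 m × cos 59.76° = 110574 × 0.5036 ≈ 55687.6 m.
Maximum E–W displacement: 0.005 × 55687.6 = 278.438 m.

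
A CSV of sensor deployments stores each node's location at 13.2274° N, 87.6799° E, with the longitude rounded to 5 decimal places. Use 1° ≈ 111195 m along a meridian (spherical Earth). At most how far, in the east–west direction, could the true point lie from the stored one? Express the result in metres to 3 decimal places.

0.541 metres

Rounding to 5 decimal places leaves the longitude within ±5e-06° of the true value.
At latitude 13.2274° a degree of longitude spans 111195 m × cos 13.2274° = 111195 × 0.9735 ≈ 108245 m.
East–west error: 5e-06° × 108245 m/° ≈ 0.541225 m.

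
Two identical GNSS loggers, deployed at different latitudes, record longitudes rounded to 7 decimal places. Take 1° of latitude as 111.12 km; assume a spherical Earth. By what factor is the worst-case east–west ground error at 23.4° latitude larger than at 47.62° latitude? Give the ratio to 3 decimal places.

1.362

Rounding to 7 decimal places leaves the longitude within ±5e-08° of the true value.
Error at 23.4° = 5e-08° × 111120 × cos 23.4° ≈ 0.005556 × 0.9178 = 0.005099 m.
Error at 47.62° = 5e-08° × 111120 × cos 47.62° ≈ 0.005556 × 0.6740 = 0.003745 m.
The ratio reduces to cos 23.4° / cos 47.62° = 0.9178/0.6740 ≈ 1.3616.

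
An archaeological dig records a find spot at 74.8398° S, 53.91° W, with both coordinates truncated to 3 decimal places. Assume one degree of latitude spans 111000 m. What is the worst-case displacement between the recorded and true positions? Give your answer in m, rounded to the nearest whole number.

115 m

Truncating at 3 decimal places can drop up to a full unit in the last place, so each coordinate may be off by as much as 0.001°.
N–S: 0.001° × 111000 m/° = 111 m.
Longitude error → 0.001 × 111000 × cos 74.8398° = 0.001 × 111000 × 0.2615 ≈ 29.0286 m.
The two errors are perpendicular, so the maximum displacement is √(111² + 29.0286²) ≈ 114.733 m.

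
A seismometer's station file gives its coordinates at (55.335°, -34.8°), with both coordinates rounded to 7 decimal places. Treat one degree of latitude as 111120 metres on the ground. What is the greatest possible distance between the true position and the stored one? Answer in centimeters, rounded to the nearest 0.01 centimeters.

0.64 centimeters

Rounding to 7 decimal places leaves each coordinate within ±5e-08° of the true value.
North–south component: 5e-08° × 111120 = 0.005556 m.
Longitude error → 5e-08 × 111120 × cos 55.335° = 5e-08 × 111120 × 0.5688 ≈ 0.00316013 m.
The two errors are perpendicular, so the maximum displacement is √(0.005556² + 0.00316013²) ≈ 0.00639183 m.
That is 0.00639183 m = 0.63918 cm.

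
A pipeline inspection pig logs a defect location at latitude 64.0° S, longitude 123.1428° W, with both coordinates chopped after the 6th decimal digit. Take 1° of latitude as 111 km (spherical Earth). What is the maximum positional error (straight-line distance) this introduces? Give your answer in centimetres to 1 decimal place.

12.1 centimetres

Truncating at 6 decimal places can drop up to a full unit in the last place, so each coordinate may be off by as much as 1e-06°.
Latitude error → 1e-06 × 111000 = 0.111 m along the meridian.
E–W at 64°: 1e-06° × 111000 × cos 64° = 1e-06 × 111000 × 0.4384 ≈ 0.0486592 m.
Combining orthogonally: (0.111² + 0.0486592²)^½ ≈ 0.121197 m.
That is 0.121197 m = 12.12 cm.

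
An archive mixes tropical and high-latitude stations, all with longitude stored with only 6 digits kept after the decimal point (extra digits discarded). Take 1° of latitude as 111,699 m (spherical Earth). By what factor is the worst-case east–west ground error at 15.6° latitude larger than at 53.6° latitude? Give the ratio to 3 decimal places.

Truncating at 6 decimal places can drop up to a full unit in the last place, so the longitude may be off by as much as 1e-06°.
Error at 15.6° = 1e-06° × 111699 × cos 15.6° ≈ 0.1117 × 0.9632 = 0.10758 m.
Error at 53.6° = 1e-06° × 111699 × cos 53.6° ≈ 0.1117 × 0.5934 = 0.066284 m.
The ratio reduces to cos 15.6° / cos 53.6° = 0.9632/0.5934 ≈ 1.6231.

1.623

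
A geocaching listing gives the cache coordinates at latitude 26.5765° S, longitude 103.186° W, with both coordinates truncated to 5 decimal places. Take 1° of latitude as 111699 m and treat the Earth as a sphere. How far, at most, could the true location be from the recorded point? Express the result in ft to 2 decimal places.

Truncating at 5 decimal places can drop up to a full unit in the last place, so each coordinate may be off by as much as 1e-05°.
Latitude error → 1e-05 × 111699 = 1.11699 m along the meridian.
East–west component at 26.5765°: 1e-05° × 111699 × cos 26.5765° ≈ 1e-05 × 99896.6 ≈ 0.998966 m.
The two errors are perpendicular, so the maximum displacement is √(1.11699² + 0.998966²) ≈ 1.49853 m.
Converting: 1.49853 m × 3.2808 ft/m ≈ 4.9164 ft.

4.92 ft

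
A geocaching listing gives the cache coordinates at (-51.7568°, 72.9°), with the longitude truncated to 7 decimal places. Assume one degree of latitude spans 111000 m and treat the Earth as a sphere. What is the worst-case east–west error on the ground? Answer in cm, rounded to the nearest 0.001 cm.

0.687 cm

Truncating at 7 decimal places can drop up to a full unit in the last place, so the longitude may be off by as much as 1e-07°.
Parallels shrink by cos φ, so at 51.7568° a degree of longitude is 111000 × 0.6190 ≈ 68709.1 m.
East–west error: 1e-07° × 68709.1 m/° ≈ 0.00687091 m.
That is 0.00687091 m = 0.68709 cm.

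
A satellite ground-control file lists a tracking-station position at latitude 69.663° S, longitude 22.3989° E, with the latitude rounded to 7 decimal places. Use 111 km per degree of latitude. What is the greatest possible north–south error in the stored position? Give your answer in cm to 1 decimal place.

0.6 cm

Rounding to 7 decimal places leaves the latitude within ±5e-08° of the true value.
North–south distance: 5e-08° × 111000 m/° = 0.00555 m.
That is 0.00555 m = 0.555 cm.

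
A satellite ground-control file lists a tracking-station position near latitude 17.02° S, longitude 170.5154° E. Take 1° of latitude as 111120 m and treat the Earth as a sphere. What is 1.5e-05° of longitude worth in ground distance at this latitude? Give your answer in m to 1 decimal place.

1.6 m

At 17.02° a degree of longitude is 111120 × cos 17.02° ≈ 106253 m, so 1.5e-05° corresponds to 1.5938 m.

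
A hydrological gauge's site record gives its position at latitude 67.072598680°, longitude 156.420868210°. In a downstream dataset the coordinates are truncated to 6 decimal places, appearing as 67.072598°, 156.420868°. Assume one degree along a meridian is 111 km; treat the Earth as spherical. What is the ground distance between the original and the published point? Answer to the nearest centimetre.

Δlat = 67.072598680 − 67.072598 = +0.000000680°; Δlon = 156.420868210 − 156.420868 = +0.000000210°.
N–S: 0.000000680° × 111000 m/° = 0.07548 m.
East–west at this latitude: 0.000000210° × 111000 × cos 67.0726° ≈ 0.000000210 × 43241.7 = 0.00908075 m.
Hypotenuse of the two orthogonal shifts: √(0.07548² + 0.00908075²) = 0.0760243 m.
That is 0.0760243 m = 7.6024 cm.

8 centimetres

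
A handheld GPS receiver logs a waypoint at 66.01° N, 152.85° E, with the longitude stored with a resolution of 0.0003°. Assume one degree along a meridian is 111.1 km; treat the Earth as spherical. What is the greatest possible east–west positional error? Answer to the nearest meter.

7 meters

With a 0.0003° grid the true value lies within half a step, ±0.0003°/2 = ±0.00015°, of the stored one.
One degree of longitude at 66.01° is 111100 × cos 66.01° ≈ 111100 × 0.4066 = 45170.7 m.
So at most 0.00015° × 45170.7 ≈ 6.77561 m east–west.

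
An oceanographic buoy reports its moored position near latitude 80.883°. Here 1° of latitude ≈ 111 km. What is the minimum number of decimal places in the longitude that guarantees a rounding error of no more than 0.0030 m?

7

At 80.883° one degree of longitude covers 111000 × cos 80.883° ≈ 111000 × 0.1585 ≈ 17588.1 m.
N decimal places → at most half a unit in the last place, 0.5 × 10⁻ᴺ° = 17588.1/2 × 10⁻ᴺ m.
Need 0.5 × 17588.1 × 10⁻ᴺ ≤ 0.0030 → 10⁻ᴺ ≤ 3.411e-07, so N ≥ 6.47.
So 7 decimal places suffice (0.000879 m); 6 would allow up to 0.00879 m.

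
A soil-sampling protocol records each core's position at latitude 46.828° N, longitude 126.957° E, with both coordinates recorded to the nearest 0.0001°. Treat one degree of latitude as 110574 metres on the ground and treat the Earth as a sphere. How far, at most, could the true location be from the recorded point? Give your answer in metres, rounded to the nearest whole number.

Rounding to 4 decimal places leaves each coordinate within ±5e-05° of the true value.
N–S: 5e-05° × 110574 m/° = 5.5287 m.
Longitude error → 5e-05 × 110574 × cos 46.828° = 5e-05 × 110574 × 0.6842 ≈ 3.78269 m.
Combining orthogonally: (5.5287² + 3.78269²)^½ ≈ 6.6989 m.

7 metres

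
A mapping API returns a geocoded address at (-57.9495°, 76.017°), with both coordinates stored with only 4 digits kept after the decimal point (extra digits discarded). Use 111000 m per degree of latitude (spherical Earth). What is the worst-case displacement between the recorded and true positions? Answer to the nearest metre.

13 metres

Truncating at 4 decimal places can drop up to a full unit in the last place, so each coordinate may be off by as much as 0.0001°.
Latitude error → 0.0001 × 111000 = 11.1 m along the meridian.
Longitude error → 0.0001 × 111000 × cos 57.9495° = 0.0001 × 111000 × 0.5307 ≈ 5.8904 m.
Combining orthogonally: (11.1² + 5.8904²)^½ ≈ 12.5661 m.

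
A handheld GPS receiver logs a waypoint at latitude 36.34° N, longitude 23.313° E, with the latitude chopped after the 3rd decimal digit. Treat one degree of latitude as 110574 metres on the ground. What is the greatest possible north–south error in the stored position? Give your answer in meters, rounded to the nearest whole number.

111 meters

Truncating at 3 decimal places can drop up to a full unit in the last place, so the latitude may be off by as much as 0.001°.
North–south distance: 0.001° × 110574 m/° = 110.574 m.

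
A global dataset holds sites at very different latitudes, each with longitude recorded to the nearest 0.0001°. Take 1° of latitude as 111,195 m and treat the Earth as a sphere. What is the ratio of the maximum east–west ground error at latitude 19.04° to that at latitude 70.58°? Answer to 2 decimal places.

Rounding to 4 decimal places leaves the longitude within ±5e-05° of the true value.
Error at 19.04° = 5e-05° × 111195 × cos 19.04° ≈ 5.5598 × 0.9453 = 5.2556 m.
At 70.58°: 5e-05° × 111195 × cos 70.58° = 5e-05 × 111195 × 0.3325 ≈ 1.8486 m.
The ratio reduces to cos 19.04° / cos 70.58° = 0.9453/0.3325 ≈ 2.8431.

2.84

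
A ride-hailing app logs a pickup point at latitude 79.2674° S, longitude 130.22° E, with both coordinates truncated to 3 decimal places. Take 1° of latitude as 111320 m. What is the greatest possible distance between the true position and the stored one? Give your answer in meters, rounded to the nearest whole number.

113 meters

Truncating at 3 decimal places can drop up to a full unit in the last place, so each coordinate may be off by as much as 0.001°.
N–S: 0.001° × 111320 m/° = 111.32 m.
Longitude error → 0.001 × 111320 × cos 79.2674° = 0.001 × 111320 × 0.1862 ≈ 20.7306 m.
Worst case both components are at the extreme and orthogonal: √(111.32² + 20.7306²) ≈ 113.234 m.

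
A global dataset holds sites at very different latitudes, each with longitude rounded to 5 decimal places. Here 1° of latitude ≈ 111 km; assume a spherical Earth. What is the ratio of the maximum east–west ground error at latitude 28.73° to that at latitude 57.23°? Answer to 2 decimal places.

1.62

Rounding to 5 decimal places leaves the longitude within ±5e-06° of the true value.
Error at 28.73° = 5e-06° × 111000 × cos 28.73° ≈ 0.555 × 0.8769 = 0.48668 m.
Error at 57.23° = 5e-06° × 111000 × cos 57.23° ≈ 0.555 × 0.5413 = 0.3004 m.
Ratio: 0.48668 / 0.3004 = cos 28.73° / cos 57.23° ≈ 1.6201.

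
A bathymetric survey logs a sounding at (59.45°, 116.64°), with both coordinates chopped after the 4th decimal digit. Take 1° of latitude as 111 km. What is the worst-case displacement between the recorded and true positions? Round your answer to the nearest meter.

Truncating at 4 decimal places can drop up to a full unit in the last place, so each coordinate may be off by as much as 0.0001°.
Latitude error → 0.0001 × 111000 = 11.1 m along the meridian.
East–west component at 59.45°: 0.0001° × 111000 × cos 59.45° ≈ 0.0001 × 56420.2 ≈ 5.64202 m.
The two errors are perpendicular, so the maximum displacement is √(11.1² + 5.64202²) ≈ 12.4516 m.

12 meters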